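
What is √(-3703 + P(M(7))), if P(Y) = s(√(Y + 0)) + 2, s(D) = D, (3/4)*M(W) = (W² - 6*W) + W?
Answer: √(-33309 + 6*√42)/3 ≈ 60.8*I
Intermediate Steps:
M(W) = -20*W/3 + 4*W²/3 (M(W) = 4*((W² - 6*W) + W)/3 = 4*(W² - 5*W)/3 = -20*W/3 + 4*W²/3)
P(Y) = 2 + √Y (P(Y) = √(Y + 0) + 2 = √Y + 2 = 2 + √Y)
√(-3703 + P(M(7))) = √(-3703 + (2 + √((4/3)*7*(-5 + 7)))) = √(-3703 + (2 + √((4/3)*7*2))) = √(-3703 + (2 + √(56/3))) = √(-3703 + (2 + 2*√42/3)) = √(-3701 + 2*√42/3)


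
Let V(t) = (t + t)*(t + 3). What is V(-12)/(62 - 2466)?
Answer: -54/601 ≈ -0.089850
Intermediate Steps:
V(t) = 2*t*(3 + t) (V(t) = (2*t)*(3 + t) = 2*t*(3 + t))
V(-12)/(62 - 2466) = (2*(-12)*(3 - 12))/(62 - 2466) = (2*(-12)*(-9))/(-2404) = 216*(-1/2404) = -54/601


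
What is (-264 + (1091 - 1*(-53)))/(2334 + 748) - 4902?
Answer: -7553542/1541 ≈ -4901.7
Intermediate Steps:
(-264 + (1091 - 1*(-53)))/(2334 + 748) - 4902 = (-264 + (1091 + 53))/3082 - 4902 = (-264 + 1144)*(1/3082) - 4902 = 880*(1/3082) - 4902 = 440/1541 - 4902 = -7553542/1541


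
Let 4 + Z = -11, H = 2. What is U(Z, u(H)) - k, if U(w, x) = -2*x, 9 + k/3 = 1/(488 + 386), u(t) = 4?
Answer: 16603/874 ≈ 18.997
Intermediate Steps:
Z = -15 (Z = -4 - 11 = -15)
k = -23595/874 (k = -27 + 3/(488 + 386) = -27 + 3/874 = -23595/874 ≈ -26.997)
U(Z, u(H)) - k = -2*4 - 1*(-23595/874) = -8 + 23595/874 = 16603/874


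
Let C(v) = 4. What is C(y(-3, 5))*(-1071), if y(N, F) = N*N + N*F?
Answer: -4284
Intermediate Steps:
y(N, F) = N**2 + F*N
C(y(-3, 5))*(-1071) = 4*(-1071) = -4284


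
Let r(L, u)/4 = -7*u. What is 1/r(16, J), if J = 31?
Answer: -1/868 ≈ -0.0011521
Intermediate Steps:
r(L, u) = -28*u (r(L, u) = 4*(-7*u) = -28*u)
1/r(16, J) = 1/(-28*31) = 1/(-868) = -1/868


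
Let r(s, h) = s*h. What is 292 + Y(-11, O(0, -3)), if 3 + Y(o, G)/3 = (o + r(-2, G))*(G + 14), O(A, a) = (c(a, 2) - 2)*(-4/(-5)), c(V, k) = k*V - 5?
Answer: 9721/25 ≈ 388.84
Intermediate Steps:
r(s, h) = h*s
c(V, k) = -5 + V*k (c(V, k) = V*k - 5 = -5 + V*k)
O(A, a) = -28/5 + 8*a/5 (O(A, a) = ((-5 + a*2) - 2)*(-4/(-5)) = ((-5 + 2*a) - 2)*(-4*(-⅕)) = (-7 + 2*a)*(⅘) = -28/5 + 8*a/5)
Y(o, G) = -9 + 3*(14 + G)*(o - 2*G) (Y(o, G) = -9 + 3*((o + G*(-2))*(G + 14)) = -9 + 3*((o - 2*G)*(14 + G)) = -9 + 3*((14 + G)*(o - 2*G)) = -9 + 3*(14 + G)*(o - 2*G))
292 + Y(-11, O(0, -3)) = 292 + (-9 - 84*(-28/5 + (8/5)*(-3)) - 6*(-28/5 + (8/5)*(-3))² + 42*(-11) + 3*(-28/5 + (8/5)*(-3))*(-11)) = 292 + (-9 - 84*(-28/5 - 24/5) - 6*(-28/5 - 24/5)² - 462 + 3*(-28/5 - 24/5)*(-11)) = 292 + (-9 - 84*(-52/5) - 6*(-52/5)² - 462 + 3*(-52/5)*(-11)) = 292 + (-9 + 4368/5 - 6*2704/25 - 462 + 1716/5) = 292 + (-9 + 4368/5 - 16224/25 - 462 + 1716/5) = 292 + 2421/25 = 9721/25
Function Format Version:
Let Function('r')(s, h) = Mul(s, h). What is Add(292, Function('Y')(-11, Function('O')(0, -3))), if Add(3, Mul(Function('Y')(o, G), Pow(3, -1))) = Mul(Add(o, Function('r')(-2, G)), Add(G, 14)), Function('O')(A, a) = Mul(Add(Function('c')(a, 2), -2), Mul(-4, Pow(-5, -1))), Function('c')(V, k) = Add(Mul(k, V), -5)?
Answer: Rational(9721, 25) ≈ 388.84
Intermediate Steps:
Function('r')(s, h) = Mul(h, s)
Function('c')(V, k) = Add(-5, Mul(V, k)) (Function('c')(V, k) = Add(Mul(V, k), -5) = Add(-5, Mul(V, k)))
Function('O')(A, a) = Add(Rational(-28, 5), Mul(Rational(8, 5), a)) (Function('O')(A, a) = Mul(Add(Add(-5, Mul(a, 2)), -2), Mul(-4, Pow(-5, -1))) = Mul(Add(Add(-5, Mul(2, a)), -2), Mul(-4, Rational(-1, 5))) = Mul(Add(-7, Mul(2, a)), Rational(4, 5)) = Add(Rational(-28, 5), Mul(Rational(8, 5), a)))
Function('Y')(o, G) = Add(-9, Mul(3, Add(14, G), Add(o, Mul(-2, G)))) (Function('Y')(o, G) = Add(-9, Mul(3, Mul(Add(o, Mul(G, -2)), Add(G, 14)))) = Add(-9, Mul(3, Mul(Add(o, Mul(-2, G)), Add(14, G)))) = Add(-9, Mul(3, Mul(Add(14, G), Add(o, Mul(-2, G))))) = Add(-9, Mul(3, Add(14, G), Add(o, Mul(-2, G)))))
Add(292, Function('Y')(-11, Function('O')(0, -3))) = Add(292, Add(-9, Mul(-84, Add(Rational(-28, 5), Mul(Rational(8, 5), -3))), Mul(-6, Pow(Add(Rational(-28, 5), Mul(Rational(8, 5), -3)), 2)), Mul(42, -11), Mul(3, Add(Rational(-28, 5), Mul(Rational(8, 5), -3)), -11))) = Add(292, Add(-9, Mul(-84, Add(Rational(-28, 5), Rational(-24, 5))), Mul(-6, Pow(Add(Rational(-28, 5), Rational(-24, 5)), 2)), -462, Mul(3, Add(Rational(-28, 5), Rational(-24, 5)), -11))) = Add(292, Add(-9, Mul(-84, Rational(-52, 5)), Mul(-6, Pow(Rational(-52, 5), 2)), -462, Mul(3, Rational(-52, 5), -11))) = Add(292, Add(-9, Rational(4368, 5), Mul(-6, Rational(2704, 25)), -462, Rational(1716, 5))) = Add(292, Add(-9, Rational(4368, 5), Rational(-16224, 25), -462, Rational(1716, 5))) = Add(292, Rational(2421, 25)) = Rational(9721, 25)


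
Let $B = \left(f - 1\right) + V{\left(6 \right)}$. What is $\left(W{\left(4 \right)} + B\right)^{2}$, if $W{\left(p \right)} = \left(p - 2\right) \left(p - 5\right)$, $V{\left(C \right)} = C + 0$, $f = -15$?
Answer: $144$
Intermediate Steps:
$V{\left(C \right)} = C$
$W{\left(p \right)} = \left(-5 + p\right) \left(-2 + p\right)$ ($W{\left(p \right)} = \left(-2 + p\right) \left(-5 + p\right) = \left(-5 + p\right) \left(-2 + p\right)$)
$B = -10$ ($B = \left(-15 - 1\right) + 6 = -16 + 6 = -10$)
$\left(W{\left(4 \right)} + B\right)^{2} = \left(\left(10 + 4^{2} - 28\right) - 10\right)^{2} = \left(\left(10 + 16 - 28\right) - 10\right)^{2} = \left(-2 - 10\right)^{2} = \left(-12\right)^{2} = 144$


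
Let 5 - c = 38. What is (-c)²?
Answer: 1089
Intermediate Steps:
c = -33 (c = 5 - 1*38 = 5 - 38 = -33)
(-c)² = (-1*(-33))² = 33² = 1089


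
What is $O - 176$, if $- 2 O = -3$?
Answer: $- \frac{349}{2} \approx -174.5$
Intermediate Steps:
$O = \frac{3}{2}$ ($O = \left(- \frac{1}{2}\right) \left(-3\right) = \frac{3}{2} \approx 1.5$)
$O - 176 = \frac{3}{2} - 176 = - \frac{349}{2}$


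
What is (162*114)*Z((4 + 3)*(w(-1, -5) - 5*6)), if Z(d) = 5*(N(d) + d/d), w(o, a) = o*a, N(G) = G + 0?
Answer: -16067160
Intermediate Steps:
N(G) = G
w(o, a) = a*o
Z(d) = 5 + 5*d (Z(d) = 5*(d + d/d) = 5*(d + 1) = 5*(1 + d) = 5 + 5*d)
(162*114)*Z((4 + 3)*(w(-1, -5) - 5*6)) = (162*114)*(5 + 5*((4 + 3)*(-5*(-1) - 5*6))) = 18468*(5 + 5*(7*(5 - 30))) = 18468*(5 + 5*(7*(-25))) = 18468*(5 + 5*(-175)) = 18468*(5 - 875) = 18468*(-870) = -16067160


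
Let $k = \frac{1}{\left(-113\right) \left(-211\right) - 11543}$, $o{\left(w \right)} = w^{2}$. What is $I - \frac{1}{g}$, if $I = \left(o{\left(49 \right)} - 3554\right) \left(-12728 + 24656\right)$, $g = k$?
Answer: $-13765284$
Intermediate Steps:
$k = \frac{1}{12300}$ ($k = \frac{1}{23843 - 11543} = \frac{1}{12300} \approx 8.1301 \cdot 10^{-5}$)
$g = \frac{1}{12300} \approx 8.1301 \cdot 10^{-5}$
$I = -13752984$ ($I = \left(49^{2} - 3554\right) \left(-12728 + 24656\right) = \left(2401 - 3554\right) 11928 = \left(-1153\right) 11928 = -13752984$)
$I - \frac{1}{g} = -13752984 - \frac{1}{\frac{1}{12300}} = -13752984 - 12300 = -13765284$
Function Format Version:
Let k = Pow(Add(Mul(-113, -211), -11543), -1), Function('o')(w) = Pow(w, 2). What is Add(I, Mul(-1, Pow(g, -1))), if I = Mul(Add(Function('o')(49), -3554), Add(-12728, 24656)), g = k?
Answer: -13765284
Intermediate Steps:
k = Rational(1, 12300) (k = Pow(Add(23843, -11543), -1) = Pow(12300, -1) = Rational(1, 12300) ≈ 8.1301e-5)
g = Rational(1, 12300) ≈ 8.1301e-5
I = -13752984 (I = Mul(Add(Pow(49, 2), -3554), Add(-12728, 24656)) = Mul(Add(2401, -3554), 11928) = Mul(-1153, 11928) = -13752984)
Add(I, Mul(-1, Pow(g, -1))) = Add(-13752984, Mul(-1, Pow(Rational(1, 12300), -1))) = Add(-13752984, Mul(-1, 12300)) = Add(-13752984, -12300) = -13765284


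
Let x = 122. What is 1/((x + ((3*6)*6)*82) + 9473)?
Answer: 1/18451 ≈ 5.4198e-5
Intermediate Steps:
1/((x + ((3*6)*6)*82) + 9473) = 1/((122 + ((3*6)*6)*82) + 9473) = 1/((122 + (18*6)*82) + 9473) = 1/((122 + 108*82) + 9473) = 1/((122 + 8856) + 9473) = 1/(8978 + 9473) = 1/18451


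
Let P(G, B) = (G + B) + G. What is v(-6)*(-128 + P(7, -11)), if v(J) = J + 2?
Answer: 500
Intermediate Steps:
v(J) = 2 + J
P(G, B) = B + 2*G (P(G, B) = (B + G) + G = B + 2*G)
v(-6)*(-128 + P(7, -11)) = (2 - 6)*(-128 + (-11 + 2*7)) = -4*(-128 + (-11 + 14)) = -4*(-128 + 3) = -4*(-125) = 500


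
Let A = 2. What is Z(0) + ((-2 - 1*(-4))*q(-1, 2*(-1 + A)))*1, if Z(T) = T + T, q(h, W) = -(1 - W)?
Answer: 2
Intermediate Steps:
q(h, W) = -1 + W
Z(T) = 2*T
Z(0) + ((-2 - 1*(-4))*q(-1, 2*(-1 + A)))*1 = 2*0 + ((-2 - 1*(-4))*(-1 + 2*(-1 + 2)))*1 = 0 + ((-2 + 4)*(-1 + 2*1))*1 = 0 + (2*(-1 + 2))*1 = 0 + (2*1)*1 = 0 + 2*1 = 0 + 2 = 2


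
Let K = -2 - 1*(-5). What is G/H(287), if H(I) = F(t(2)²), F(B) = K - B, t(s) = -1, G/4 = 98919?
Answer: 197838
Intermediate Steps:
G = 395676 (G = 4*98919 = 395676)
K = 3 (K = -2 + 5 = 3)
F(B) = 3 - B
H(I) = 2 (H(I) = 3 - 1*(-1)² = 3 - 1*1 = 3 - 1 = 2)
G/H(287) = 395676/2 = 395676*(½) = 197838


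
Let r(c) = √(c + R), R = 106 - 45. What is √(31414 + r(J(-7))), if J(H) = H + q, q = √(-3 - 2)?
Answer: √(31414 + √(54 + I*√5)) ≈ 177.26 + 0.0004*I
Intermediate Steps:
q = I*√5 (q = √(-5) = I*√5 ≈ 2.2361*I)
R = 61
J(H) = H + I*√5
r(c) = √(61 + c) (r(c) = √(c + 61) = √(61 + c))
√(31414 + r(J(-7))) = √(31414 + √(61 + (-7 + I*√5))) = √(31414 + √(54 + I*√5))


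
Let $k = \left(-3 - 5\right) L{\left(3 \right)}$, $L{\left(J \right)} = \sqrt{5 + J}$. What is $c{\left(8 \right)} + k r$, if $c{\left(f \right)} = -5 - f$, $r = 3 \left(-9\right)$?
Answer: $-13 + 432 \sqrt{2} \approx 597.94$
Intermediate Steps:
$r = -27$
$k = - 16 \sqrt{2}$ ($k = \left(-3 - 5\right) \sqrt{5 + 3} = - 8 \sqrt{8} = - 8 \cdot 2 \sqrt{2} = - 16 \sqrt{2} \approx -22.627$)
$c{\left(8 \right)} + k r = \left(-5 - 8\right) + - 16 \sqrt{2} \left(-27\right) = \left(-5 - 8\right) + 432 \sqrt{2} = -13 + 432 \sqrt{2}$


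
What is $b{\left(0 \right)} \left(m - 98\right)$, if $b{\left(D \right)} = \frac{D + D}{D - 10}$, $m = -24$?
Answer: $0$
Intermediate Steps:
$b{\left(D \right)} = \frac{2 D}{-10 + D}$
$b{\left(0 \right)} \left(m - 98\right) = 2 \cdot 0 \frac{1}{-10 + 0} \left(-24 - 98\right) = 2 \cdot 0 \frac{1}{-10} \left(-122\right) = 2 \cdot 0 \left(- \frac{1}{10}\right) \left(-122\right) = 0 \left(-122\right) = 0$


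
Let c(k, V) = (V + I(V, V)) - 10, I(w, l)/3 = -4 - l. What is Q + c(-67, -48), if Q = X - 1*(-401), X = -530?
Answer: -55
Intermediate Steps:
I(w, l) = -12 - 3*l (I(w, l) = 3*(-4 - l) = -12 - 3*l)
Q = -129 (Q = -530 - 1*(-401) = -530 + 401 = -129)
c(k, V) = -22 - 2*V (c(k, V) = (V + (-12 - 3*V)) - 10 = (-12 - 2*V) - 10 = -22 - 2*V)
Q + c(-67, -48) = -129 + (-22 - 2*(-48)) = -129 + (-22 + 96) = -129 + 74 = -55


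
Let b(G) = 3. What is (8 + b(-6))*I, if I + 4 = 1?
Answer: -33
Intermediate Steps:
I = -3 (I = -4 + 1 = -3)
(8 + b(-6))*I = (8 + 3)*(-3) = 11*(-3) = -33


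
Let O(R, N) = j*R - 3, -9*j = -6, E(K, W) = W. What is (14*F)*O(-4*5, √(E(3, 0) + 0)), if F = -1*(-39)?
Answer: -8918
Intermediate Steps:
j = ⅔ (j = -⅑*(-6) = ⅔ ≈ 0.66667)
O(R, N) = -3 + 2*R/3 (O(R, N) = 2*R/3 - 3 = -3 + 2*R/3)
F = 39
(14*F)*O(-4*5, √(E(3, 0) + 0)) = (14*39)*(-3 + 2*(-4*5)/3) = 546*(-3 + (⅔)*(-20)) = 546*(-3 - 40/3) = 546*(-49/3) = -8918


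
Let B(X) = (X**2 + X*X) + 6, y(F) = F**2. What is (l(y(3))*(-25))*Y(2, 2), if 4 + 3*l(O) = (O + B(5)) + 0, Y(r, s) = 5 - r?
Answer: -1525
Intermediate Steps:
B(X) = 6 + 2*X**2 (B(X) = (X**2 + X**2) + 6 = 2*X**2 + 6 = 6 + 2*X**2)
l(O) = 52/3 + O/3 (l(O) = -4/3 + ((O + (6 + 2*5**2)) + 0)/3 = -4/3 + ((O + (6 + 2*25)) + 0)/3 = -4/3 + ((O + (6 + 50)) + 0)/3 = -4/3 + ((O + 56) + 0)/3 = -4/3 + ((56 + O) + 0)/3 = -4/3 + (56 + O)/3 = -4/3 + (56/3 + O/3) = 52/3 + O/3)
(l(y(3))*(-25))*Y(2, 2) = ((52/3 + (1/3)*3**2)*(-25))*(5 - 1*2) = ((52/3 + (1/3)*9)*(-25))*(5 - 2) = ((52/3 + 3)*(-25))*3 = ((61/3)*(-25))*3 = -1525/3*3 = -1525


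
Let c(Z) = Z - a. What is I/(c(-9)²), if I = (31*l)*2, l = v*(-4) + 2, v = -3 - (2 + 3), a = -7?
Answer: 527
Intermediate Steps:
v = -8 (v = -3 - 1*5 = -3 - 5 = -8)
l = 34 (l = -8*(-4) + 2 = 32 + 2 = 34)
c(Z) = 7 + Z (c(Z) = Z - 1*(-7) = Z + 7 = 7 + Z)
I = 2108 (I = (31*34)*2 = 1054*2 = 2108)
I/(c(-9)²) = 2108/((7 - 9)²) = 2108/((-2)²) = 2108/4 = 2108*(¼) = 527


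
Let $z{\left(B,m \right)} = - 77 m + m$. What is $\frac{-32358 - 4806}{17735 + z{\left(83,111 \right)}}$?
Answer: $- \frac{37164}{9299} \approx -3.9966$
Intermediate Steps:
$z{\left(B,m \right)} = - 76 m$
$\frac{-32358 - 4806}{17735 + z{\left(83,111 \right)}} = \frac{-32358 - 4806}{17735 - 8436} = - \frac{37164}{17735 - 8436} = - \frac{37164}{9299}$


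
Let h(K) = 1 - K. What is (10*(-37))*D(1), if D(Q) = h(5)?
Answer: 1480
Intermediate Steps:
D(Q) = -4 (D(Q) = 1 - 1*5 = 1 - 5 = -4)
(10*(-37))*D(1) = (10*(-37))*(-4) = -370*(-4) = 1480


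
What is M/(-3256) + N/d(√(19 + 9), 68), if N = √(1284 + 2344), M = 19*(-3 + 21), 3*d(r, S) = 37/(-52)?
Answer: -171/1628 - 312*√907/37 ≈ -254.06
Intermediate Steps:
d(r, S) = -37/156 (d(r, S) = (37/(-52))/3 = (37*(-1/52))/3 = (⅓)*(-37/52) = -37/156)
M = 342 (M = 19*18 = 342)
N = 2*√907 (N = √3628 = 2*√907 ≈ 60.233)
M/(-3256) + N/d(√(19 + 9), 68) = 342/(-3256) + (2*√907)/(-37/156) = 342*(-1/3256) + (2*√907)*(-156/37) = -171/1628 - 312*√907/37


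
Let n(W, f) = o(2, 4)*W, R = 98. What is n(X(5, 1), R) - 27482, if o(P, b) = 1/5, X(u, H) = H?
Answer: -137409/5 ≈ -27482.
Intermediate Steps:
o(P, b) = 1/5
n(W, f) = W/5
n(X(5, 1), R) - 27482 = (1/5)*1 - 27482 = 1/5 - 27482 = -137409/5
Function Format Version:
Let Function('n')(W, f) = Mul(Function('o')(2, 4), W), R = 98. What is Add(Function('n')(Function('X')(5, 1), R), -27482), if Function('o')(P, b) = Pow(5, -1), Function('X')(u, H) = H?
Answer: Rational(-137409, 5) ≈ -27482.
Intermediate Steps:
Function('o')(P, b) = Rational(1, 5)
Function('n')(W, f) = Mul(Rational(1, 5), W)
Add(Function('n')(Function('X')(5, 1), R), -27482) = Add(Mul(Rational(1, 5), 1), -27482) = Add(Rational(1, 5), -27482) = Rational(-137409, 5)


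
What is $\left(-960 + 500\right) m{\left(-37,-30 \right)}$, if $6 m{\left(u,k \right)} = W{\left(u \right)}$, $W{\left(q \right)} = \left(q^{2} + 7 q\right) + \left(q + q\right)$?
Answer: $- \frac{238280}{3} \approx -79427.0$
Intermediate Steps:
$W{\left(q \right)} = q^{2} + 9 q$ ($W{\left(q \right)} = \left(q^{2} + 7 q\right) + 2 q = q^{2} + 9 q$)
$m{\left(u,k \right)} = \frac{u \left(9 + u\right)}{6}$
$\left(-960 + 500\right) m{\left(-37,-30 \right)} = \left(-960 + 500\right) \frac{1}{6} \left(-37\right) \left(9 - 37\right) = - 460 \cdot \frac{1}{6} \left(-37\right) \left(-28\right) = \left(-460\right) \frac{518}{3} = - \frac{238280}{3}$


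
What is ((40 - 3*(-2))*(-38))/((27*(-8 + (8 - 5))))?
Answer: 1748/135 ≈ 12.948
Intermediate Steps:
((40 - 3*(-2))*(-38))/((27*(-8 + (8 - 5)))) = ((40 + 6)*(-38))/((27*(-8 + 3))) = (46*(-38))/((27*(-5))) = -1748/(-135) = -1748*(-1/135) = 1748/135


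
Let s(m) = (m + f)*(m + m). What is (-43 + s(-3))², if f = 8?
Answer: 5329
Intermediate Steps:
s(m) = 2*m*(8 + m) (s(m) = (m + 8)*(m + m) = (8 + m)*(2*m) = 2*m*(8 + m))
(-43 + s(-3))² = (-43 + 2*(-3)*(8 - 3))² = (-43 + 2*(-3)*5)² = (-43 - 30)² = (-73)² = 5329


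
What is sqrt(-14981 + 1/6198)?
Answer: I*sqrt(575498164926)/6198 ≈ 122.4*I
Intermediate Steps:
sqrt(-14981 + 1/6198) = sqrt(-92852237/6198) = I*sqrt(575498164926)/6198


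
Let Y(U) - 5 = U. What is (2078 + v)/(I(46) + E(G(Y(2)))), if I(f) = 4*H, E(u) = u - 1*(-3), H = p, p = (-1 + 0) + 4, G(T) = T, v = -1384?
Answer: 347/11 ≈ 31.545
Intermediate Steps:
Y(U) = 5 + U
p = 3 (p = -1 + 4 = 3)
H = 3
E(u) = 3 + u (E(u) = u + 3 = 3 + u)
I(f) = 12 (I(f) = 4*3 = 12)
(2078 + v)/(I(46) + E(G(Y(2)))) = (2078 - 1384)/(12 + (3 + (5 + 2))) = 694/(12 + (3 + 7)) = 694/(12 + 10) = 694/22 = 694*(1/22) = 347/11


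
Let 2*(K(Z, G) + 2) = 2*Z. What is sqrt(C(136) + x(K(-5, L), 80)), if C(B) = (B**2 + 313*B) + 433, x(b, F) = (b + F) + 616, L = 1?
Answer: sqrt(62186) ≈ 249.37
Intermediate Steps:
K(Z, G) = -2 + Z (K(Z, G) = -2 + (2*Z)/2 = -2 + Z)
x(b, F) = 616 + F + b (x(b, F) = (F + b) + 616 = 616 + F + b)
C(B) = 433 + B**2 + 313*B
sqrt(C(136) + x(K(-5, L), 80)) = sqrt((433 + 136**2 + 313*136) + (616 + 80 + (-2 - 5))) = sqrt((433 + 18496 + 42568) + (616 + 80 - 7)) = sqrt(61497 + 689) = sqrt(62186)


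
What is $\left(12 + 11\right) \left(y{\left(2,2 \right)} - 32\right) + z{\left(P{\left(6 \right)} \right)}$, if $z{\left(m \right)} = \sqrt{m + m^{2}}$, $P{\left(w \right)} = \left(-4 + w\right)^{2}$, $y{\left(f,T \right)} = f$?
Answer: $-690 + 2 \sqrt{5} \approx -685.53$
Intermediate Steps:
$\left(12 + 11\right) \left(y{\left(2,2 \right)} - 32\right) + z{\left(P{\left(6 \right)} \right)} = \left(12 + 11\right) \left(2 - 32\right) + \sqrt{\left(-4 + 6\right)^{2} \left(1 + \left(-4 + 6\right)^{2}\right)} = 23 \left(-30\right) + \sqrt{2^{2} \left(1 + 2^{2}\right)} = -690 + \sqrt{4 \left(1 + 4\right)} = -690 + \sqrt{4 \cdot 5} = -690 + \sqrt{20} = -690 + 2 \sqrt{5}$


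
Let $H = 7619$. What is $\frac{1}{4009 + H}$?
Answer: $\frac{1}{11628} \approx 8.5999 \cdot 10^{-5}$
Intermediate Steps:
$\frac{1}{4009 + H} = \frac{1}{4009 + 7619} = \frac{1}{11628}$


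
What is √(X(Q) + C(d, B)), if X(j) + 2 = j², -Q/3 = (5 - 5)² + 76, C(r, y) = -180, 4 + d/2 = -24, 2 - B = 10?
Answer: √51802 ≈ 227.60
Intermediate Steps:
B = -8 (B = 2 - 1*10 = 2 - 10 = -8)
d = -56 (d = -8 + 2*(-24) = -8 - 48 = -56)
Q = -228 (Q = -3*((5 - 5)² + 76) = -3*(0² + 76) = -3*(0 + 76) = -3*76 = -228)
X(j) = -2 + j²
√(X(Q) + C(d, B)) = √((-2 + (-228)²) - 180) = √((-2 + 51984) - 180) = √(51982 - 180) = √51802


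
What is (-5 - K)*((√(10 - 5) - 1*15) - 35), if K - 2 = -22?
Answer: -750 + 15*√5 ≈ -716.46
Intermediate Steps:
K = -20 (K = 2 - 22 = -20)
(-5 - K)*((√(10 - 5) - 1*15) - 35) = (-5 - 1*(-20))*((√(10 - 5) - 1*15) - 35) = (-5 + 20)*((√5 - 15) - 35) = 15*((-15 + √5) - 35) = 15*(-50 + √5) = -750 + 15*√5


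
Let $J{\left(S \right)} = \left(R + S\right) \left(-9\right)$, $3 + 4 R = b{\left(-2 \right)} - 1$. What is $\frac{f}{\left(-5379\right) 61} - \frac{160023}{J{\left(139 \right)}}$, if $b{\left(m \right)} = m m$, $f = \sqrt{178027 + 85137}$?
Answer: $\frac{53341}{417} - \frac{2 \sqrt{65791}}{328119} \approx 127.91$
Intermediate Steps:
$f = 2 \sqrt{65791}$ ($f = \sqrt{263164} = 2 \sqrt{65791} \approx 513.0$)
$b{\left(m \right)} = m^{2}$
$R = 0$ ($R = - \frac{3}{4} + \frac{\left(-2\right)^{2} - 1}{4} = - \frac{3}{4} + \frac{4 - 1}{4} = - \frac{3}{4} + \frac{1}{4} \cdot 3 = - \frac{3}{4} + \frac{3}{4} = 0$)
$J{\left(S \right)} = - 9 S$ ($J{\left(S \right)} = \left(0 + S\right) \left(-9\right) = S \left(-9\right) = - 9 S$)
$\frac{f}{\left(-5379\right) 61} - \frac{160023}{J{\left(139 \right)}} = \frac{2 \sqrt{65791}}{\left(-5379\right) 61} - \frac{160023}{\left(-9\right) 139} = \frac{2 \sqrt{65791}}{-328119} - \frac{160023}{-1251} = 2 \sqrt{65791} \left(- \frac{1}{328119}\right) - - \frac{53341}{417} = - \frac{2 \sqrt{65791}}{328119} + \frac{53341}{417} = \frac{53341}{417} - \frac{2 \sqrt{65791}}{328119}$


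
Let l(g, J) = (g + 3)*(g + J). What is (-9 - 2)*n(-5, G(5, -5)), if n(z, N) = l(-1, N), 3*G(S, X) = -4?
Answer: 154/3 ≈ 51.333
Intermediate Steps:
l(g, J) = (3 + g)*(J + g)
G(S, X) = -4/3 (G(S, X) = (⅓)*(-4) = -4/3)
n(z, N) = -2 + 2*N (n(z, N) = (-1)² + 3*N + 3*(-1) + N*(-1) = 1 + 3*N - 3 - N = -2 + 2*N)
(-9 - 2)*n(-5, G(5, -5)) = (-9 - 2)*(-2 + 2*(-4/3)) = -11*(-2 - 8/3) = -11*(-14/3) = 154/3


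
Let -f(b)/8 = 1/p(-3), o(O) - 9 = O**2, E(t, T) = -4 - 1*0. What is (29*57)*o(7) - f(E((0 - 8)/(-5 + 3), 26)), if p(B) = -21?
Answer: 2013346/21 ≈ 95874.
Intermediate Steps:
E(t, T) = -4 (E(t, T) = -4 + 0 = -4)
o(O) = 9 + O**2
f(b) = 8/21 (f(b) = -8/(-21) = -8*(-1/21) = 8/21)
(29*57)*o(7) - f(E((0 - 8)/(-5 + 3), 26)) = (29*57)*(9 + 7**2) - 1*8/21 = 1653*(9 + 49) - 8/21 = 1653*58 - 8/21 = 95874 - 8/21 = 2013346/21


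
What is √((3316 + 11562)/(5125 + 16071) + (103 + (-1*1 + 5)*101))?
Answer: 25*√91238182/10598 ≈ 22.532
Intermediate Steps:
√((3316 + 11562)/(5125 + 16071) + (103 + (-1*1 + 5)*101)) = √(14878/21196 + (103 + (-1 + 5)*101)) = √(14878*(1/21196) + (103 + 4*101)) = √(7439/10598 + (103 + 404)) = √(7439/10598 + 507) = √(5380625/10598) = 25*√91238182/10598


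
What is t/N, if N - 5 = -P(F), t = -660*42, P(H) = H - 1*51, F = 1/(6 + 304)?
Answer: -8593200/17359 ≈ -495.03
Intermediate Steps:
F = 1/310 ≈ 0.0032258
P(H) = -51 + H (P(H) = H - 51 = -51 + H)
t = -27720
N = 17359/310 (N = 5 - (-51 + 1/310) = 5 - 1*(-15809/310) = 5 + 15809/310 = 17359/310 ≈ 55.997)
t/N = -27720/17359/310 = -27720*310/17359 = -8593200/17359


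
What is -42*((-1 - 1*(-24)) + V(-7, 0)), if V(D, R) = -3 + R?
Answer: -840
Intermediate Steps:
-42*((-1 - 1*(-24)) + V(-7, 0)) = -42*((-1 - 1*(-24)) + (-3 + 0)) = -42*((-1 + 24) - 3) = -42*(23 - 3) = -42*20 = -840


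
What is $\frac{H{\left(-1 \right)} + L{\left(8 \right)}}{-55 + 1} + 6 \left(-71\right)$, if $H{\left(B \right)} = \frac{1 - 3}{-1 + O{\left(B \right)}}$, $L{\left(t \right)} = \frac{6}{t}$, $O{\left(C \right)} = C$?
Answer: $- \frac{92023}{216} \approx -426.03$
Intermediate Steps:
$H{\left(B \right)} = - \frac{2}{-1 + B}$ ($H{\left(B \right)} = \frac{1 - 3}{-1 + B} = \frac{1}{-1 + B} \left(-2\right) = - \frac{2}{-1 + B}$)
$\frac{H{\left(-1 \right)} + L{\left(8 \right)}}{-55 + 1} + 6 \left(-71\right) = \frac{- \frac{2}{-1 - 1} + \frac{6}{8}}{-55 + 1} + 6 \left(-71\right) = \frac{- \frac{2}{-2} + 6 \cdot \frac{1}{8}}{-54} - 426 = \left(\left(-2\right) \left(- \frac{1}{2}\right) + \frac{3}{4}\right) \left(- \frac{1}{54}\right) - 426 = \left(1 + \frac{3}{4}\right) \left(- \frac{1}{54}\right) - 426 = \frac{7}{4} \left(- \frac{1}{54}\right) - 426 = - \frac{7}{216} - 426 = - \frac{92023}{216}$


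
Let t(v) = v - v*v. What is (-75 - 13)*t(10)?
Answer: 7920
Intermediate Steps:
t(v) = v - v**2
(-75 - 13)*t(10) = (-75 - 13)*(10*(1 - 1*10)) = -880*(1 - 10) = -880*(-9) = -88*(-90) = 7920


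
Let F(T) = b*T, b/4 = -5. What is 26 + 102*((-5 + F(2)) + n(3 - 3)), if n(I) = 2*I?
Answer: -4564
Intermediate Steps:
b = -20 (b = 4*(-5) = -20)
F(T) = -20*T
26 + 102*((-5 + F(2)) + n(3 - 3)) = 26 + 102*((-5 - 20*2) + 2*(3 - 3)) = 26 + 102*((-5 - 40) + 2*0) = 26 + 102*(-45 + 0) = 26 + 102*(-45) = 26 - 4590 = -4564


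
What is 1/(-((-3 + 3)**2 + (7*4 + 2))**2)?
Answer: -1/900 ≈ -0.0011111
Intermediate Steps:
1/(-((-3 + 3)**2 + (7*4 + 2))**2) = 1/(-(0**2 + (28 + 2))**2) = 1/(-(0 + 30)**2) = 1/(-1*30**2) = 1/(-1*900) = 1/(-900) = -1/900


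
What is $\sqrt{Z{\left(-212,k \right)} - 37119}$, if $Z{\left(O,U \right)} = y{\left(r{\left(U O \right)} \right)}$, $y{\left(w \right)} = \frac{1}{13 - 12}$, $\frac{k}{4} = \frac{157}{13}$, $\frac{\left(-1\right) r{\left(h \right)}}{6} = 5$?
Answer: $i \sqrt{37118} \approx 192.66 i$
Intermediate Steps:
$r{\left(h \right)} = -30$ ($r{\left(h \right)} = \left(-6\right) 5 = -30$)
$k = \frac{628}{13}$ ($k = 4 \cdot \frac{157}{13} = \frac{628}{13} \approx 48.308$)
$y{\left(w \right)} = 1$ ($y{\left(w \right)} = 1^{-1} = 1$)
$Z{\left(O,U \right)} = 1$
$\sqrt{Z{\left(-212,k \right)} - 37119} = \sqrt{1 - 37119} = \sqrt{-37118} = i \sqrt{37118}$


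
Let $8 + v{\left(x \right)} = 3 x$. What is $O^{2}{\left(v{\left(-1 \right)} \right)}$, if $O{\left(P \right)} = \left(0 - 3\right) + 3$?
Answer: $0$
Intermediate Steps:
$v{\left(x \right)} = -8 + 3 x$
$O{\left(P \right)} = 0$ ($O{\left(P \right)} = -3 + 3 = 0$)
$O^{2}{\left(v{\left(-1 \right)} \right)} = 0^{2} = 0$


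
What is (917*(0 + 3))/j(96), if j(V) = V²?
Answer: 917/3072 ≈ 0.29850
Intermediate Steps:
(917*(0 + 3))/j(96) = (917*(0 + 3))/(96²) = (917*3)/9216 = 2751*(1/9216) = 917/3072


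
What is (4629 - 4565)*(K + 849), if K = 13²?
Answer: 65152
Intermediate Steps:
K = 169
(4629 - 4565)*(K + 849) = (4629 - 4565)*(169 + 849) = 64*1018 = 65152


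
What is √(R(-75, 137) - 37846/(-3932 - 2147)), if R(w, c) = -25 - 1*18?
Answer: 3*I*√150996281/6079 ≈ 6.0642*I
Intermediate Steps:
R(w, c) = -43 (R(w, c) = -25 - 18 = -43)
√(R(-75, 137) - 37846/(-3932 - 2147)) = √(-43 - 37846/(-3932 - 2147)) = √(-43 - 37846/(-6079)) = √(-43 - 37846*(-1/6079)) = √(-43 + 37846/6079) = √(-223551/6079) = 3*I*√150996281/6079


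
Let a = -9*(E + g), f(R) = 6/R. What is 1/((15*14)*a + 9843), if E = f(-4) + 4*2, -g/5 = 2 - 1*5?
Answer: -1/30792 ≈ -3.2476e-5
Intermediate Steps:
g = 15 (g = -5*(2 - 1*5) = -5*(2 - 5) = -5*(-3) = 15)
E = 13/2 (E = 6/(-4) + 4*2 = 6*(-¼) + 8 = -3/2 + 8 = 13/2 ≈ 6.5000)
a = -387/2 (a = -9*(13/2 + 15) = -9*43/2 = -387/2 ≈ -193.50)
1/((15*14)*a + 9843) = 1/((15*14)*(-387/2) + 9843) = 1/(210*(-387/2) + 9843) = 1/(-40635 + 9843) = 1/(-30792) = -1/30792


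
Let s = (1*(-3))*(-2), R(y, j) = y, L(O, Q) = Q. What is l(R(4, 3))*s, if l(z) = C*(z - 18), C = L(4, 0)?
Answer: 0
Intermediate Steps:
C = 0
l(z) = 0 (l(z) = 0*(z - 18) = 0*(-18 + z) = 0)
s = 6 (s = -3*(-2) = 6)
l(R(4, 3))*s = 0*6 = 0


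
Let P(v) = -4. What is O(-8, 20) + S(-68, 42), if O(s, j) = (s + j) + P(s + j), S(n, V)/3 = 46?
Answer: 146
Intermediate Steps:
S(n, V) = 138 (S(n, V) = 3*46 = 138)
O(s, j) = -4 + j + s (O(s, j) = (s + j) - 4 = (j + s) - 4 = -4 + j + s)
O(-8, 20) + S(-68, 42) = (-4 + 20 - 8) + 138 = 8 + 138 = 146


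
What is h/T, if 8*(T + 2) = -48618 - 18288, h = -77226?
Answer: 308904/33461 ≈ 9.2318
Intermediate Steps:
T = -33461/4 (T = -2 + (-48618 - 18288)/8 = -2 + (⅛)*(-66906) = -2 - 33453/4 = -33461/4 ≈ -8365.3)
h/T = -77226/(-33461/4) = -77226*(-4/33461) = 308904/33461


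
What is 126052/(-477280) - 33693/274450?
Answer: -115172651/297703400 ≈ -0.38687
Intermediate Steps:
126052/(-477280) - 33693/274450 = 126052*(-1/477280) - 33693*1/274450 = -31513/119320 - 3063/24950 = -115172651/297703400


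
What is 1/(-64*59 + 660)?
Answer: -1/3116 ≈ -0.00032092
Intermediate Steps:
1/(-64*59 + 660) = 1/(-3776 + 660) = 1/(-3116) = -1/3116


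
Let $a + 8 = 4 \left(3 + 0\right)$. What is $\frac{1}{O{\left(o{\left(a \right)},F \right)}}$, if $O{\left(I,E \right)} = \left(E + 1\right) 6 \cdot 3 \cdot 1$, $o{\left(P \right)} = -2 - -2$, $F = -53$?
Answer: $- \frac{1}{936} \approx -0.0010684$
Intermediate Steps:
$a = 4$ ($a = -8 + 4 \left(3 + 0\right) = -8 + 4 \cdot 3 = -8 + 12 = 4$)
$o{\left(P \right)} = 0$ ($o{\left(P \right)} = -2 + 2 = 0$)
$O{\left(I,E \right)} = 18 + 18 E$ ($O{\left(I,E \right)} = \left(1 + E\right) 6 \cdot 3 \cdot 1 = \left(6 + 6 E\right) 3 \cdot 1 = \left(18 + 18 E\right) 1 = 18 + 18 E$)
$\frac{1}{O{\left(o{\left(a \right)},F \right)}} = \frac{1}{18 + 18 \left(-53\right)} = \frac{1}{18 - 954} = \frac{1}{-936} = - \frac{1}{936}$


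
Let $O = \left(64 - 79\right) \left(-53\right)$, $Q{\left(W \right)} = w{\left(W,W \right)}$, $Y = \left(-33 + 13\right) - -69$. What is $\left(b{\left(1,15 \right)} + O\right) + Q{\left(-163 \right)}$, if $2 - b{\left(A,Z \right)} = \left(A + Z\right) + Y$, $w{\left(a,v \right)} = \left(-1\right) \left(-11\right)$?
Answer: $743$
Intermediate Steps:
$w{\left(a,v \right)} = 11$
$Y = 49$ ($Y = -20 + 69 = 49$)
$b{\left(A,Z \right)} = -47 - A - Z$ ($b{\left(A,Z \right)} = 2 - \left(\left(A + Z\right) + 49\right) = 2 - \left(49 + A + Z\right) = -47 - A - Z$)
$Q{\left(W \right)} = 11$
$O = 795$ ($O = \left(-15\right) \left(-53\right) = 795$)
$\left(b{\left(1,15 \right)} + O\right) + Q{\left(-163 \right)} = \left(\left(-47 - 1 - 15\right) + 795\right) + 11 = \left(-63 + 795\right) + 11 = 732 + 11 = 743$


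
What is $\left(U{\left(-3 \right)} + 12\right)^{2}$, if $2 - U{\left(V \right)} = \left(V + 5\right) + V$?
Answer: $225$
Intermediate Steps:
$U{\left(V \right)} = -3 - 2 V$ ($U{\left(V \right)} = 2 - \left(\left(V + 5\right) + V\right) = 2 - \left(\left(5 + V\right) + V\right) = 2 - \left(5 + 2 V\right) = -3 - 2 V$)
$\left(U{\left(-3 \right)} + 12\right)^{2} = \left(\left(-3 - -6\right) + 12\right)^{2} = \left(\left(-3 + 6\right) + 12\right)^{2} = \left(3 + 12\right)^{2} = 15^{2} = 225$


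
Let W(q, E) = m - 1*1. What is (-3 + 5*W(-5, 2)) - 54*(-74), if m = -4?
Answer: 3968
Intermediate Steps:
W(q, E) = -5 (W(q, E) = -4 - 1*1 = -4 - 1 = -5)
(-3 + 5*W(-5, 2)) - 54*(-74) = (-3 + 5*(-5)) - 54*(-74) = (-3 - 25) + 3996 = -28 + 3996 = 3968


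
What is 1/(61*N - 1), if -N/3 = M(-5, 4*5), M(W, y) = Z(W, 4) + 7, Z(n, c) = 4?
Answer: -1/2014 ≈ -0.00049652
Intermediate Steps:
M(W, y) = 11 (M(W, y) = 4 + 7 = 11)
N = -33 (N = -3*11 = -33)
1/(61*N - 1) = 1/(61*(-33) - 1) = 1/(-2013 - 1) = 1/(-2014) = -1/2014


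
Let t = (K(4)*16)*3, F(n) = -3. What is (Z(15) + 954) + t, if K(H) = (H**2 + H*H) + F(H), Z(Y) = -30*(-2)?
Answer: 2406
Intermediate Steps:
Z(Y) = 60
K(H) = -3 + 2*H**2 (K(H) = (H**2 + H*H) - 3 = (H**2 + H**2) - 3 = 2*H**2 - 3 = -3 + 2*H**2)
t = 1392 (t = ((-3 + 2*4**2)*16)*3 = ((-3 + 2*16)*16)*3 = ((-3 + 32)*16)*3 = (29*16)*3 = 464*3 = 1392)
(Z(15) + 954) + t = (60 + 954) + 1392 = 1014 + 1392 = 2406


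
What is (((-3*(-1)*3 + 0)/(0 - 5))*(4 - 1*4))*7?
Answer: 0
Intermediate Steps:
(((-3*(-1)*3 + 0)/(0 - 5))*(4 - 1*4))*7 = (((3*3 + 0)/(-5))*(4 - 4))*7 = (((9 + 0)*(-1/5))*0)*7 = ((9*(-1/5))*0)*7 = -9/5*0*7 = 0*7 = 0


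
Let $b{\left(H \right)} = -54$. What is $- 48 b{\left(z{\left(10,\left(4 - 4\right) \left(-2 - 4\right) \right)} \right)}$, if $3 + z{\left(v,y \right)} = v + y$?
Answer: $2592$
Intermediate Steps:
$z{\left(v,y \right)} = -3 + v + y$ ($z{\left(v,y \right)} = -3 + \left(v + y\right) = -3 + v + y$)
$- 48 b{\left(z{\left(10,\left(4 - 4\right) \left(-2 - 4\right) \right)} \right)} = \left(-48\right) \left(-54\right) = 2592$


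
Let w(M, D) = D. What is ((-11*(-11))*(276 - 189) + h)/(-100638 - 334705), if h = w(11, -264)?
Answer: -10263/435343 ≈ -0.023575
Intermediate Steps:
h = -264
((-11*(-11))*(276 - 189) + h)/(-100638 - 334705) = ((-11*(-11))*(276 - 189) - 264)/(-100638 - 334705) = (121*87 - 264)/(-435343) = (10527 - 264)*(-1/435343) = 10263*(-1/435343) = -10263/435343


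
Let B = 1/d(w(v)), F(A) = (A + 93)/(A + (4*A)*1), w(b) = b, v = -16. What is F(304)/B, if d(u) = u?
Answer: -397/95 ≈ -4.1789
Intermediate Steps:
F(A) = (93 + A)/(5*A) (F(A) = (93 + A)/(A + 4*A) = (93 + A)/((5*A)) = (93 + A)*(1/(5*A)) = (93 + A)/(5*A))
B = -1/16 (B = 1/(-16) = -1/16 ≈ -0.062500)
F(304)/B = ((⅕)*(93 + 304)/304)/(-1/16) = ((⅕)*(1/304)*397)*(-16) = (397/1520)*(-16) = -397/95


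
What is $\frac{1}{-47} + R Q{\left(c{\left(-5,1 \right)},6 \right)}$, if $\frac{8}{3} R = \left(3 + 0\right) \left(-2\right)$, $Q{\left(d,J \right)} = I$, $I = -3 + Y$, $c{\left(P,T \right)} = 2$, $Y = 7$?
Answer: $- \frac{424}{47} \approx -9.0213$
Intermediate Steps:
$I = 4$ ($I = -3 + 7 = 4$)
$Q{\left(d,J \right)} = 4$
$R = - \frac{9}{4}$ ($R = \frac{3 \left(3 + 0\right) \left(-2\right)}{8} = \frac{3 \cdot 3 \left(-2\right)}{8} = \frac{3}{8} \left(-6\right) = - \frac{9}{4} \approx -2.25$)
$\frac{1}{-47} + R Q{\left(c{\left(-5,1 \right)},6 \right)} = \frac{1}{-47} - 9 = - \frac{1}{47} - 9 = - \frac{424}{47}$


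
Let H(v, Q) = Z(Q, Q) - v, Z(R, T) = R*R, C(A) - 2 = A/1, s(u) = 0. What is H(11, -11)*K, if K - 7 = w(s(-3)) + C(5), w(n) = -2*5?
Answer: 440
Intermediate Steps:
w(n) = -10
C(A) = 2 + A (C(A) = 2 + A/1 = 2 + A*1 = 2 + A)
Z(R, T) = R²
H(v, Q) = Q² - v
K = 4 (K = 7 + (-10 + (2 + 5)) = 7 + (-10 + 7) = 7 - 3 = 4)
H(11, -11)*K = ((-11)² - 1*11)*4 = (121 - 11)*4 = 110*4 = 440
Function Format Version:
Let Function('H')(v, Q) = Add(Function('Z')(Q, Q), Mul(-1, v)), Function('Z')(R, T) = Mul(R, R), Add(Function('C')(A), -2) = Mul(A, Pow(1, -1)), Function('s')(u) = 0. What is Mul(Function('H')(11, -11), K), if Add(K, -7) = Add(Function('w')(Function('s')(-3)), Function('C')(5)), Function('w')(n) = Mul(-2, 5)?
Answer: 440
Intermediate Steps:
Function('w')(n) = -10
Function('C')(A) = Add(2, A) (Function('C')(A) = Add(2, Mul(A, Pow(1, -1))) = Add(2, Mul(A, 1)) = Add(2, A))
Function('Z')(R, T) = Pow(R, 2)
Function('H')(v, Q) = Add(Pow(Q, 2), Mul(-1, v))
K = 4 (K = Add(7, Add(-10, Add(2, 5))) = Add(7, Add(-10, 7)) = Add(7, -3) = 4)
Mul(Function('H')(11, -11), K) = Mul(Add(Pow(-11, 2), Mul(-1, 11)), 4) = Mul(Add(121, -11), 4) = Mul(110, 4) = 440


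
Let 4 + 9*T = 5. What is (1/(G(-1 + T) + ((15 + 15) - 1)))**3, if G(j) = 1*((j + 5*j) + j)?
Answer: 729/8615125 ≈ 8.4619e-5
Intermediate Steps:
T = 1/9 (T = -4/9 + (1/9)*5 = -4/9 + 5/9 = 1/9 ≈ 0.11111)
G(j) = 7*j (G(j) = 1*(6*j + j) = 1*(7*j) = 7*j)
(1/(G(-1 + T) + ((15 + 15) - 1)))**3 = (1/(7*(-1 + 1/9) + ((15 + 15) - 1)))**3 = (1/(7*(-8/9) + (30 - 1)))**3 = (1/(-56/9 + 29))**3 = (1/(205/9))**3 = (9/205)**3 = 729/8615125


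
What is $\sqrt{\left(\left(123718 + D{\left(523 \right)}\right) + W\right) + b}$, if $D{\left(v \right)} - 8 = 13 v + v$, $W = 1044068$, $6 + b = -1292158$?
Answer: $2 i \sqrt{29262} \approx 342.12 i$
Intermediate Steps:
$b = -1292164$ ($b = -6 - 1292158 = -1292164$)
$D{\left(v \right)} = 8 + 14 v$ ($D{\left(v \right)} = 8 + \left(13 v + v\right) = 8 + 14 v$)
$\sqrt{\left(\left(123718 + D{\left(523 \right)}\right) + W\right) + b} = \sqrt{\left(\left(123718 + \left(8 + 14 \cdot 523\right)\right) + 1044068\right) - 1292164} = \sqrt{\left(\left(123718 + \left(8 + 7322\right)\right) + 1044068\right) - 1292164} = \sqrt{\left(\left(123718 + 7330\right) + 1044068\right) - 1292164} = \sqrt{\left(131048 + 1044068\right) - 1292164} = \sqrt{1175116 - 1292164} = \sqrt{-117048} = 2 i \sqrt{29262}$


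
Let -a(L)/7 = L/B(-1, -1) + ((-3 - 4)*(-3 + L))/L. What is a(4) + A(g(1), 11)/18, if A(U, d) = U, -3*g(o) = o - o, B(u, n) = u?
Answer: 161/4 ≈ 40.250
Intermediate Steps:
g(o) = 0 (g(o) = -(o - o)/3 = -1/3*0 = 0)
a(L) = 7*L - 7*(21 - 7*L)/L (a(L) = -7*(L/(-1) + ((-3 - 4)*(-3 + L))/L) = -7*(L*(-1) + (-7*(-3 + L))/L) = -7*(-L + (21 - 7*L)/L) = 7*L - 7*(21 - 7*L)/L)
a(4) + A(g(1), 11)/18 = (49 - 147/4 + 7*4) + 0/18 = (49 - 147*1/4 + 28) + 0*(1/18) = (49 - 147/4 + 28) + 0 = 161/4 + 0 = 161/4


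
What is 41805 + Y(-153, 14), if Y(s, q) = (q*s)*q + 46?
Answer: 11863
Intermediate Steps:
Y(s, q) = 46 + s*q² (Y(s, q) = s*q² + 46 = 46 + s*q²)
41805 + Y(-153, 14) = 41805 + (46 - 153*14²) = 41805 + (46 - 153*196) = 41805 + (46 - 29988) = 41805 - 29942 = 11863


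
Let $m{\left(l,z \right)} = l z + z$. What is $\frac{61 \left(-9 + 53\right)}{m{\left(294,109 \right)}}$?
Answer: $\frac{2684}{32155} \approx 0.083471$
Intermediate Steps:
$m{\left(l,z \right)} = z + l z$
$\frac{61 \left(-9 + 53\right)}{m{\left(294,109 \right)}} = \frac{61 \left(-9 + 53\right)}{109 \left(1 + 294\right)} = \frac{61 \cdot 44}{109 \cdot 295} = \frac{2684}{32155}$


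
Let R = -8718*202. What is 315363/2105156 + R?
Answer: -3707255186253/2105156 ≈ -1.7610e+6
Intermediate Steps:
R = -1761036
315363/2105156 + R = 315363/2105156 - 1761036 = -3707255186253/2105156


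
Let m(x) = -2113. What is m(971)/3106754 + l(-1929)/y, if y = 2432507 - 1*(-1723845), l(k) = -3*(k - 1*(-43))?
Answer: 2198910589/3228190800352 ≈ 0.00068116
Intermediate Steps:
l(k) = -129 - 3*k (l(k) = -3*(k + 43) = -3*(43 + k) = -129 - 3*k)
y = 4156352 (y = 2432507 + 1723845 = 4156352)
m(971)/3106754 + l(-1929)/y = -2113/3106754 + (-129 - 3*(-1929))/4156352 = -2113*1/3106754 + (-129 + 5787)*(1/4156352) = -2113/3106754 + 5658*(1/4156352) = -2113/3106754 + 2829/2078176 = 2198910589/3228190800352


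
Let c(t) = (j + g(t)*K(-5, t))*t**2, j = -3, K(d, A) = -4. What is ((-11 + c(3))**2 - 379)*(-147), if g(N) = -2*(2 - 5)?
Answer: -9428139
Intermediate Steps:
g(N) = 6 (g(N) = -2*(-3) = 6)
c(t) = -27*t**2 (c(t) = (-3 + 6*(-4))*t**2 = (-3 - 24)*t**2 = -27*t**2)
((-11 + c(3))**2 - 379)*(-147) = ((-11 - 27*3**2)**2 - 379)*(-147) = ((-11 - 27*9)**2 - 379)*(-147) = ((-11 - 243)**2 - 379)*(-147) = ((-254)**2 - 379)*(-147) = (64516 - 379)*(-147) = 64137*(-147) = -9428139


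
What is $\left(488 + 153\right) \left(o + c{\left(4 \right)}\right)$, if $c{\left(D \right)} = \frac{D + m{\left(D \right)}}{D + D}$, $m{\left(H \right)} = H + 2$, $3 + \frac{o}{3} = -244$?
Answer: $- \frac{1896719}{4} \approx -4.7418 \cdot 10^{5}$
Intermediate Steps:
$o = -741$ ($o = -9 + 3 \left(-244\right) = -9 - 732 = -741$)
$m{\left(H \right)} = 2 + H$
$c{\left(D \right)} = \frac{2 + 2 D}{2 D}$ ($c{\left(D \right)} = \frac{D + \left(2 + D\right)}{D + D} = \frac{2 + 2 D}{2 D}$)
$\left(488 + 153\right) \left(o + c{\left(4 \right)}\right) = \left(488 + 153\right) \left(-741 + \frac{1 + 4}{4}\right) = 641 \left(-741 + \frac{1}{4} \cdot 5\right) = 641 \left(-741 + \frac{5}{4}\right) = 641 \left(- \frac{2959}{4}\right) = - \frac{1896719}{4}$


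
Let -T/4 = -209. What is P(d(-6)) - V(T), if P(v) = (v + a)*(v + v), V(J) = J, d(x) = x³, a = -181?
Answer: 170668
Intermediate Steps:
T = 836 (T = -4*(-209) = 836)
P(v) = 2*v*(-181 + v) (P(v) = (v - 181)*(v + v) = (-181 + v)*(2*v) = 2*v*(-181 + v))
P(d(-6)) - V(T) = 2*(-6)³*(-181 + (-6)³) - 1*836 = 2*(-216)*(-181 - 216) - 836 = 2*(-216)*(-397) - 836 = 171504 - 836 = 170668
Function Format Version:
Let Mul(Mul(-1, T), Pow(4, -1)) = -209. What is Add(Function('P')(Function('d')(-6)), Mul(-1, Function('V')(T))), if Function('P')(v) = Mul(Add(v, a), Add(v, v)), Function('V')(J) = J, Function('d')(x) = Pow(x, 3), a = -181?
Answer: 170668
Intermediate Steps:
T = 836 (T = Mul(-4, -209) = 836)
Function('P')(v) = Mul(2, v, Add(-181, v)) (Function('P')(v) = Mul(Add(v, -181), Add(v, v)) = Mul(Add(-181, v), Mul(2, v)) = Mul(2, v, Add(-181, v)))
Add(Function('P')(Function('d')(-6)), Mul(-1, Function('V')(T))) = Add(Mul(2, Pow(-6, 3), Add(-181, Pow(-6, 3))), Mul(-1, 836)) = Add(Mul(2, -216, Add(-181, -216)), -836) = Add(Mul(2, -216, -397), -836) = Add(171504, -836) = 170668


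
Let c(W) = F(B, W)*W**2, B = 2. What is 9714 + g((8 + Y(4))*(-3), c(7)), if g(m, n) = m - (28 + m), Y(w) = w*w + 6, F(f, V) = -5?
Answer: 9686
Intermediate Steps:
Y(w) = 6 + w**2 (Y(w) = w**2 + 6 = 6 + w**2)
c(W) = -5*W**2
g(m, n) = -28 (g(m, n) = m + (-28 - m) = -28)
9714 + g((8 + Y(4))*(-3), c(7)) = 9714 - 28 = 9686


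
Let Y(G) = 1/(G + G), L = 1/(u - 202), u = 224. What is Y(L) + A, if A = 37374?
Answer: 37385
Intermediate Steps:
L = 1/22 (L = 1/(224 - 202) = 1/22 ≈ 0.045455)
Y(G) = 1/(2*G)
Y(L) + A = 1/(2*(1/22)) + 37374 = (½)*22 + 37374 = 11 + 37374 = 37385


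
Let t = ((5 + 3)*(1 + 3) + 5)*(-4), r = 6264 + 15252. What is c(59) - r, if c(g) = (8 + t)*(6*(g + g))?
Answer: -120636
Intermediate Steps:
r = 21516
t = -148 (t = (8*4 + 5)*(-4) = (32 + 5)*(-4) = 37*(-4) = -148)
c(g) = -1680*g (c(g) = (8 - 148)*(6*(g + g)) = -840*2*g = -1680*g)
c(59) - r = -1680*59 - 1*21516 = -99120 - 21516 = -120636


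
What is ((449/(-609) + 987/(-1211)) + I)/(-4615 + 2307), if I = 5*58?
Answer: -7597496/60790989 ≈ -0.12498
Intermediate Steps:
I = 290
((449/(-609) + 987/(-1211)) + I)/(-4615 + 2307) = ((449/(-609) + 987/(-1211)) + 290)/(-4615 + 2307) = ((449*(-1/609) + 987*(-1/1211)) + 290)/(-2308) = ((-449/609 - 141/173) + 290)*(-1/2308) = (-163546/105357 + 290)*(-1/2308) = (30389984/105357)*(-1/2308) = -7597496/60790989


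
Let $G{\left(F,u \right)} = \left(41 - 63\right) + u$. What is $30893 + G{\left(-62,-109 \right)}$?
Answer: $30762$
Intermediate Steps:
$G{\left(F,u \right)} = -22 + u$
$30893 + G{\left(-62,-109 \right)} = 30893 - 131 = 30762$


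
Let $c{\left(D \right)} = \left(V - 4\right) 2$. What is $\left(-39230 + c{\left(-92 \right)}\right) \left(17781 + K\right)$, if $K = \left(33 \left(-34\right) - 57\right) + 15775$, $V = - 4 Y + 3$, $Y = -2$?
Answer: $-1269696432$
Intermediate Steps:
$V = 11$ ($V = \left(-4\right) \left(-2\right) + 3 = 8 + 3 = 11$)
$K = 14596$ ($K = \left(-1122 - 57\right) + 15775 = -1179 + 15775 = 14596$)
$c{\left(D \right)} = 14$ ($c{\left(D \right)} = \left(11 - 4\right) 2 = 7 \cdot 2 = 14$)
$\left(-39230 + c{\left(-92 \right)}\right) \left(17781 + K\right) = \left(-39230 + 14\right) \left(17781 + 14596\right) = \left(-39216\right) 32377 = -1269696432$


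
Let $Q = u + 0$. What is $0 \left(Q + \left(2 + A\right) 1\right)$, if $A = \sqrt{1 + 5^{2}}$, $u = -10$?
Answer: $0$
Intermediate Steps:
$Q = -10$ ($Q = -10 + 0 = -10$)
$A = \sqrt{26}$ ($A = \sqrt{1 + 25} = \sqrt{26} \approx 5.099$)
$0 \left(Q + \left(2 + A\right) 1\right) = 0 \left(-10 + \left(2 + \sqrt{26}\right) 1\right) = 0 \left(-10 + \left(2 + \sqrt{26}\right)\right) = 0 \left(-8 + \sqrt{26}\right) = 0$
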